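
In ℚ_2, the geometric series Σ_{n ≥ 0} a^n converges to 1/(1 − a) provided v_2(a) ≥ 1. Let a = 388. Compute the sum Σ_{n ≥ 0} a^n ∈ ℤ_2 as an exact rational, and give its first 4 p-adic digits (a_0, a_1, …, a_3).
Σ a^n = 1/(1 − a) = -1/387;  first 4 digits = (1, 0, 1, 0)

v_2(a) = 2 ≥ 1, so the series converges in ℤ_2 to 1/(1 − a) = 1/(1 − 388) = -1/387. Expand this rational in ℤ_2: compute digits iteratively via d_i = x_i mod 2, x_{i+1} = (x_i − d_i)/2. The first 4 digits are (1, 0, 1, 0).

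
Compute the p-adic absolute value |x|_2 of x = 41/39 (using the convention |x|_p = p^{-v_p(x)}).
|41/39|_2 = 1

Step 1 — compute v_2(x) by factoring powers of 2 out of the numerator and denominator: v_2(41/39) = 0. Step 2 — apply |x|_p = p^{-v_p(x)} = 2^{0} = 1.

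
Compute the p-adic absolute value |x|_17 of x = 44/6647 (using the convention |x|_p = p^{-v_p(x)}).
|44/6647|_17 = 289

Step 1 — compute v_17(x) by factoring powers of 17 out of the numerator and denominator: v_17(44/6647) = -2. Step 2 — apply |x|_p = p^{-v_p(x)} = 17^{2} = 289.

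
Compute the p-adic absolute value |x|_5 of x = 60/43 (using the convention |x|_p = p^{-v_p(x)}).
|60/43|_5 = 1/5

Step 1 — compute v_5(x) by factoring powers of 5 out of the numerator and denominator: v_5(60/43) = 1. Step 2 — apply |x|_p = p^{-v_p(x)} = 5^{-1} = 1/5.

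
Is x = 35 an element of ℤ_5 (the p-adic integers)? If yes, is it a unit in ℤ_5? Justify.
x ∈ ℤ_5 but not a unit; v_5(x) = 1 > 0

ℤ_5 = {x ∈ ℚ_5 : v_5(x) ≥ 0} and ℤ_5^× = {x ∈ ℤ_5 : v_5(x) = 0}. Here v_5(35) = v_5(num) − v_5(den) = 1; compare against these criteria.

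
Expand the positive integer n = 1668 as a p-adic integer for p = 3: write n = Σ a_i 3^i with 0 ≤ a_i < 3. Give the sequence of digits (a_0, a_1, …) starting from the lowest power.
(a_0, a_1, …) = (0, 1, 2, 1, 2, 0, 2)

Repeated division by 3 gives the digits low-to-high: 1668 = 1·3^1 + 2·3^2 + 1·3^3 + 2·3^4 + 2·3^6. Digit sequence: (0, 1, 2, 1, 2, 0, 2).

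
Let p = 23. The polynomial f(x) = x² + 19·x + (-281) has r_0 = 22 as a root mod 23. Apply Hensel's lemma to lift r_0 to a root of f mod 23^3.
r_2 = 4622 (mod 12167)

Hensel: r_{i+1} = r_i − f(r_i)·(f′(r_i))^{-1} mod 23^{i+2}, f′(x) = 2x + 19. Iterate:
  r_0 = 22 (mod 23)
  r_1 = 390 (mod 529)
  r_2 = 4622 (mod 12167)
Final: r = 4622 satisfies f(r) ≡ 0 mod 23^3.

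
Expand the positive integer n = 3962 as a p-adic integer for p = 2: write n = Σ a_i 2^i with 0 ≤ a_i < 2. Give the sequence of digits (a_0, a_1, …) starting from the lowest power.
(a_0, a_1, …) = (0, 1, 0, 1, 1, 1, 1, 0, 1, 1, 1, 1)

Repeated division by 2 gives the digits low-to-high: 3962 = 1·2^1 + 1·2^3 + 1·2^4 + 1·2^5 + 1·2^6 + 1·2^8 + 1·2^9 + 1·2^10 + 1·2^11. Digit sequence: (0, 1, 0, 1, 1, 1, 1, 0, 1, 1, 1, 1).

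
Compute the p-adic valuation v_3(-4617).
v_3(-4617) = 5

v_3(n) is the largest exponent k such that 3^k divides n. Factor out: -4617 = -3^5 · 19. (Sign doesn't affect v_p.) So v_3(-4617) = 5.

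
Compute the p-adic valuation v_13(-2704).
v_13(-2704) = 2

v_13(n) is the largest exponent k such that 13^k divides n. Factor out: -2704 = -13^2 · 16. (Sign doesn't affect v_p.) So v_13(-2704) = 2.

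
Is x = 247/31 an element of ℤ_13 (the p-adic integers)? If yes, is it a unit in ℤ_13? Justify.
x ∈ ℤ_13 but not a unit; v_13(x) = 1 > 0

ℤ_13 = {x ∈ ℚ_13 : v_13(x) ≥ 0} and ℤ_13^× = {x ∈ ℤ_13 : v_13(x) = 0}. Here v_13(247/31) = v_13(num) − v_13(den) = 1; compare against these criteria.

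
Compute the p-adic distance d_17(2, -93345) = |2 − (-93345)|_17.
d_17(2, -93345) = 1/4913

Step 1 — x − y = 2 − (-93345) = 93347. Step 2 — v_17(93347) = 3 (factor: 93347 = (17^3 · 19); the sign does not affect v_p). Step 3 — |x − y|_17 = 17^{-3} = 1/4913.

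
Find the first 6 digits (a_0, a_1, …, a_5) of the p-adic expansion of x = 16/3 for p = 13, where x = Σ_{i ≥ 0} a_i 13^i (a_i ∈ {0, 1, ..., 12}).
(a_0, …, a_5) = (1, 9, 8, 8, 8, 8)

v_13(16/3) = 0 (numerator and denominator both coprime to 13), so x ∈ ℤ_13^×. Compute digits iteratively via a_i = x_i mod 13, x_{i+1} = (x_i − a_i)/13, with x_0 = x:
  x_0 = 16/3;  a_0 = 1;  x_1 = (x_0 − 1)/13 = 1/3
  x_1 = 1/3;  a_1 = 9;  x_2 = (x_1 − 9)/13 = -2/3
  x_2 = -2/3;  a_2 = 8;  x_3 = (x_2 − 8)/13 = -2/3
  x_3 = -2/3;  a_3 = 8;  x_4 = (x_3 − 8)/13 = -2/3
  x_4 = -2/3;  a_4 = 8;  x_5 = (x_4 − 8)/13 = -2/3
  x_5 = -2/3;  a_5 = 8;  x_6 = (x_5 − 8)/13 = -2/3
Digits: (1, 9, 8, 8, 8, 8).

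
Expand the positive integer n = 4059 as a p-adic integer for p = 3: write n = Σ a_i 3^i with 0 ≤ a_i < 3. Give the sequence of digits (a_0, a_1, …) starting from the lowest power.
(a_0, a_1, …) = (0, 0, 1, 0, 2, 1, 2, 1)

Repeated division by 3 gives the digits low-to-high: 4059 = 1·3^2 + 2·3^4 + 1·3^5 + 2·3^6 + 1·3^7. Digit sequence: (0, 0, 1, 0, 2, 1, 2, 1).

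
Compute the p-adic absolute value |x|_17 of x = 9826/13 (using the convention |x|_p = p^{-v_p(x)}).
|9826/13|_17 = 1/4913

Step 1 — compute v_17(x) by factoring powers of 17 out of the numerator and denominator: v_17(9826/13) = 3. Step 2 — apply |x|_p = p^{-v_p(x)} = 17^{-3} = 1/4913.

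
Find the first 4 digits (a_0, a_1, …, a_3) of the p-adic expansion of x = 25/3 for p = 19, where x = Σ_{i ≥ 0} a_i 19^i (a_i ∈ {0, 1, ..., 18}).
(a_0, …, a_3) = (2, 13, 12, 12)

v_19(25/3) = 0 (numerator and denominator both coprime to 19), so x ∈ ℤ_19^×. Compute digits iteratively via a_i = x_i mod 19, x_{i+1} = (x_i − a_i)/19, with x_0 = x:
  x_0 = 25/3;  a_0 = 2;  x_1 = (x_0 − 2)/19 = 1/3
  x_1 = 1/3;  a_1 = 13;  x_2 = (x_1 − 13)/19 = -2/3
  x_2 = -2/3;  a_2 = 12;  x_3 = (x_2 − 12)/19 = -2/3
  x_3 = -2/3;  a_3 = 12;  x_4 = (x_3 − 12)/19 = -2/3
Digits: (2, 13, 12, 12).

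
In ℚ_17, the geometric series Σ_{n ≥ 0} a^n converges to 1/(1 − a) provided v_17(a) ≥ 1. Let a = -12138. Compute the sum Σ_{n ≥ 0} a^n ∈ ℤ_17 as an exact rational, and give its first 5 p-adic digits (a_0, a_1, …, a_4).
Σ a^n = 1/(1 − a) = 1/12139;  first 5 digits = (1, 0, 9, 14, 12)

v_17(a) = 2 ≥ 1, so the series converges in ℤ_17 to 1/(1 − a) = 1/(1 − (-12138)) = 1/12139. Expand this rational in ℤ_17: compute digits iteratively via d_i = x_i mod 17, x_{i+1} = (x_i − d_i)/17. The first 5 digits are (1, 0, 9, 14, 12).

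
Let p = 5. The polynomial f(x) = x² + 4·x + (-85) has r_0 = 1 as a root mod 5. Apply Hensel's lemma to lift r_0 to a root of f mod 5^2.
r_1 = 6 (mod 25)

Hensel: r_{i+1} = r_i − f(r_i)·(f′(r_i))^{-1} mod 5^{i+2}, f′(x) = 2x + 4. Iterate:
  r_0 = 1 (mod 5)
  r_1 = 6 (mod 25)
Final: r = 6 satisfies f(r) ≡ 0 mod 5^2.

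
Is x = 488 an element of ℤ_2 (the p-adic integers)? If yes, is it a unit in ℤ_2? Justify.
x ∈ ℤ_2 but not a unit; v_2(x) = 3 > 0

ℤ_2 = {x ∈ ℚ_2 : v_2(x) ≥ 0} and ℤ_2^× = {x ∈ ℤ_2 : v_2(x) = 0}. Here v_2(488) = v_2(num) − v_2(den) = 3; compare against these criteria.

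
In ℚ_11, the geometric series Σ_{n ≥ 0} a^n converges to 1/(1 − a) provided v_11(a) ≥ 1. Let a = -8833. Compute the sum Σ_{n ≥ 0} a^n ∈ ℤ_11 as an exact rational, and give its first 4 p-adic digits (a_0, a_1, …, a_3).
Σ a^n = 1/(1 − a) = 1/8834;  first 4 digits = (1, 0, 4, 4)

v_11(a) = 2 ≥ 1, so the series converges in ℤ_11 to 1/(1 − a) = 1/(1 − (-8833)) = 1/8834. Expand this rational in ℤ_11: compute digits iteratively via d_i = x_i mod 11, x_{i+1} = (x_i − d_i)/11. The first 4 digits are (1, 0, 4, 4).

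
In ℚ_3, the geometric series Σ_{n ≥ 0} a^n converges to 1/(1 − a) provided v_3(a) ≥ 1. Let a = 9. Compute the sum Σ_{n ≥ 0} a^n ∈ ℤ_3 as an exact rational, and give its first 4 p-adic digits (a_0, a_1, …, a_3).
Σ a^n = 1/(1 − a) = -1/8;  first 4 digits = (1, 0, 1, 0)

v_3(a) = 2 ≥ 1, so the series converges in ℤ_3 to 1/(1 − a) = 1/(1 − 9) = -1/8. Expand this rational in ℤ_3: compute digits iteratively via d_i = x_i mod 3, x_{i+1} = (x_i − d_i)/3. The first 4 digits are (1, 0, 1, 0).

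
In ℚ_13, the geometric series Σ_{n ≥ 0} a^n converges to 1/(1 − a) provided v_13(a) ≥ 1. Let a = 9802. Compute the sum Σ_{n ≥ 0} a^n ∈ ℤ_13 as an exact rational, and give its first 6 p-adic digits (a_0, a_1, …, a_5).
Σ a^n = 1/(1 − a) = -1/9801;  first 6 digits = (1, 0, 6, 4, 10, 11)

v_13(a) = 2 ≥ 1, so the series converges in ℤ_13 to 1/(1 − a) = 1/(1 − 9802) = -1/9801. Expand this rational in ℤ_13: compute digits iteratively via d_i = x_i mod 13, x_{i+1} = (x_i − d_i)/13. The first 6 digits are (1, 0, 6, 4, 10, 11).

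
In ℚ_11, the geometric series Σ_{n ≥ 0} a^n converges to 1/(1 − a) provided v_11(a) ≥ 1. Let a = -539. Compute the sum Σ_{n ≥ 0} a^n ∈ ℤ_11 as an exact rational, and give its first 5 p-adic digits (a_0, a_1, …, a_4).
Σ a^n = 1/(1 − a) = 1/540;  first 5 digits = (1, 6, 9, 4, 3)

v_11(a) = 1 ≥ 1, so the series converges in ℤ_11 to 1/(1 − a) = 1/(1 − (-539)) = 1/540. Expand this rational in ℤ_11: compute digits iteratively via d_i = x_i mod 11, x_{i+1} = (x_i − d_i)/11. The first 5 digits are (1, 6, 9, 4, 3).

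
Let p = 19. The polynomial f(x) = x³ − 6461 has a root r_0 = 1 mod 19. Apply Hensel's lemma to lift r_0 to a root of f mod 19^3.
r_2 = 2756 (mod 6859)

Hensel: r_{i+1} = r_i − f(r_i)/f′(r_i) mod 19^{i+2}, where f′(x) = 3x². Iterate:
  r_0 = 1 (mod 19)
  r_1 = 229 (mod 361)
  r_2 = 2756 (mod 6859)
Final: r = 2756 with f(r) ≡ 0 mod 19^3.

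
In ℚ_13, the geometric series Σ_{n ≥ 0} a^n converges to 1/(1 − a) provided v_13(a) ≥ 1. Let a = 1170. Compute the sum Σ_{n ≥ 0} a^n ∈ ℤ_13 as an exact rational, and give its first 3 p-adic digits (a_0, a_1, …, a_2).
Σ a^n = 1/(1 − a) = -1/1169;  first 3 digits = (1, 12, 7)

v_13(a) = 1 ≥ 1, so the series converges in ℤ_13 to 1/(1 − a) = 1/(1 − 1170) = -1/1169. Expand this rational in ℤ_13: compute digits iteratively via d_i = x_i mod 13, x_{i+1} = (x_i − d_i)/13. The first 3 digits are (1, 12, 7).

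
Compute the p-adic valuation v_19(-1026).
v_19(-1026) = 1

v_19(n) is the largest exponent k such that 19^k divides n. Factor out: -1026 = -19^1 · 54. (Sign doesn't affect v_p.) So v_19(-1026) = 1.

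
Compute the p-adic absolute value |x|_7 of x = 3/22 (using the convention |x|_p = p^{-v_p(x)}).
|3/22|_7 = 1

Step 1 — compute v_7(x) by factoring powers of 7 out of the numerator and denominator: v_7(3/22) = 0. Step 2 — apply |x|_p = p^{-v_p(x)} = 7^{0} = 1.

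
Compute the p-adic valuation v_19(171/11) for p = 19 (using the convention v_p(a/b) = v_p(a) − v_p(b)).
v_19(171/11) = 1

Factor powers of 19 from the numerator and denominator of the reduced fraction: 171 = 19^1 · 9 and 11 = 19^0 · 11. Apply v_p(a/b) = v_p(a) − v_p(b): v_19(171/11) = 1 − 0 = 1.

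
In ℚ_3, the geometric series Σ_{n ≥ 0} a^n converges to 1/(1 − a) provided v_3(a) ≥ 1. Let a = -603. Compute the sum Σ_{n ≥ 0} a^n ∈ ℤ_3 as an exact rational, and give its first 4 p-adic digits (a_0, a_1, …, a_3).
Σ a^n = 1/(1 − a) = 1/604;  first 4 digits = (1, 0, 2, 1)

v_3(a) = 2 ≥ 1, so the series converges in ℤ_3 to 1/(1 − a) = 1/(1 − (-603)) = 1/604. Expand this rational in ℤ_3: compute digits iteratively via d_i = x_i mod 3, x_{i+1} = (x_i − d_i)/3. The first 4 digits are (1, 0, 2, 1).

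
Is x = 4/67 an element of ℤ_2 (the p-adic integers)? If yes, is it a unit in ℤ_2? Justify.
x ∈ ℤ_2 but not a unit; v_2(x) = 2 > 0

ℤ_2 = {x ∈ ℚ_2 : v_2(x) ≥ 0} and ℤ_2^× = {x ∈ ℤ_2 : v_2(x) = 0}. Here v_2(4/67) = v_2(num) − v_2(den) = 2; compare against these criteria.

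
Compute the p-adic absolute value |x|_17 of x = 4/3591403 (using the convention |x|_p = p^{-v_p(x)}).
|4/3591403|_17 = 83521

Step 1 — compute v_17(x) by factoring powers of 17 out of the numerator and denominator: v_17(4/3591403) = -4. Step 2 — apply |x|_p = p^{-v_p(x)} = 17^{4} = 83521.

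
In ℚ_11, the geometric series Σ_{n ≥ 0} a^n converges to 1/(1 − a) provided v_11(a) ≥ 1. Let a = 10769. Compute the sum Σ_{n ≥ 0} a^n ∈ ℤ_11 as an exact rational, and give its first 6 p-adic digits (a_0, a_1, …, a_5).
Σ a^n = 1/(1 − a) = -1/10768;  first 6 digits = (1, 0, 1, 8, 1, 5)

v_11(a) = 2 ≥ 1, so the series converges in ℤ_11 to 1/(1 − a) = 1/(1 − 10769) = -1/10768. Expand this rational in ℤ_11: compute digits iteratively via d_i = x_i mod 11, x_{i+1} = (x_i − d_i)/11. The first 6 digits are (1, 0, 1, 8, 1, 5).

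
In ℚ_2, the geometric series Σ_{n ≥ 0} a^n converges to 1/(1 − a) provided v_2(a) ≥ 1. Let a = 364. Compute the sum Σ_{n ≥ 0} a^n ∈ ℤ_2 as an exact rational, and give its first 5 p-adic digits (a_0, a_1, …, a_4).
Σ a^n = 1/(1 − a) = -1/363;  first 5 digits = (1, 0, 1, 1, 1)

v_2(a) = 2 ≥ 1, so the series converges in ℤ_2 to 1/(1 − a) = 1/(1 − 364) = -1/363. Expand this rational in ℤ_2: compute digits iteratively via d_i = x_i mod 2, x_{i+1} = (x_i − d_i)/2. The first 5 digits are (1, 0, 1, 1, 1).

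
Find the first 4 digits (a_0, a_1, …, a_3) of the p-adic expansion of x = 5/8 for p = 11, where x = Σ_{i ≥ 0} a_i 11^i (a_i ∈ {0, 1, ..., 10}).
(a_0, …, a_3) = (2, 4, 1, 4)

v_11(5/8) = 0 (numerator and denominator both coprime to 11), so x ∈ ℤ_11^×. Compute digits iteratively via a_i = x_i mod 11, x_{i+1} = (x_i − a_i)/11, with x_0 = x:
  x_0 = 5/8;  a_0 = 2;  x_1 = (x_0 − 2)/11 = -1/8
  x_1 = -1/8;  a_1 = 4;  x_2 = (x_1 − 4)/11 = -3/8
  x_2 = -3/8;  a_2 = 1;  x_3 = (x_2 − 1)/11 = -1/8
  x_3 = -1/8;  a_3 = 4;  x_4 = (x_3 − 4)/11 = -3/8
Digits: (2, 4, 1, 4).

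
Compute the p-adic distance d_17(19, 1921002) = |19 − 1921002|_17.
d_17(19, 1921002) = 1/83521

Step 1 — x − y = 19 − 1921002 = -1920983. Step 2 — v_17(-1920983) = 4 (factor: -1920983 = −(17^4 · 23); the sign does not affect v_p). Step 3 — |x − y|_17 = 17^{-4} = 1/83521.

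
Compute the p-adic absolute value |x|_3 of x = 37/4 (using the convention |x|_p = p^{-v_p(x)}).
|37/4|_3 = 1

Step 1 — compute v_3(x) by factoring powers of 3 out of the numerator and denominator: v_3(37/4) = 0. Step 2 — apply |x|_p = p^{-v_p(x)} = 3^{0} = 1.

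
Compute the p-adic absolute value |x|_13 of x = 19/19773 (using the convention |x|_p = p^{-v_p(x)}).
|19/19773|_13 = 2197

Step 1 — compute v_13(x) by factoring powers of 13 out of the numerator and denominator: v_13(19/19773) = -3. Step 2 — apply |x|_p = p^{-v_p(x)} = 13^{3} = 2197.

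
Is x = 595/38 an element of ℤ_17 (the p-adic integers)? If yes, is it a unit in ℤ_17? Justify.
x ∈ ℤ_17 but not a unit; v_17(x) = 1 > 0

ℤ_17 = {x ∈ ℚ_17 : v_17(x) ≥ 0} and ℤ_17^× = {x ∈ ℤ_17 : v_17(x) = 0}. Here v_17(595/38) = v_17(num) − v_17(den) = 1; compare against these criteria.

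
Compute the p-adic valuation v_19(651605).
v_19(651605) = 4

v_19(n) is the largest exponent k such that 19^k divides n. Factor out: 651605 = 19^4 · 5. (Sign doesn't affect v_p.) So v_19(651605) = 4.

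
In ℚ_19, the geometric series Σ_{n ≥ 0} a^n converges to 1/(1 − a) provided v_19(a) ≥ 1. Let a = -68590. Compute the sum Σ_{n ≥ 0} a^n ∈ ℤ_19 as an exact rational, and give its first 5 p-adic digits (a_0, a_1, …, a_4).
Σ a^n = 1/(1 − a) = 1/68591;  first 5 digits = (1, 0, 0, 9, 18)

v_19(a) = 3 ≥ 1, so the series converges in ℤ_19 to 1/(1 − a) = 1/(1 − (-68590)) = 1/68591. Expand this rational in ℤ_19: compute digits iteratively via d_i = x_i mod 19, x_{i+1} = (x_i − d_i)/19. The first 5 digits are (1, 0, 0, 9, 18).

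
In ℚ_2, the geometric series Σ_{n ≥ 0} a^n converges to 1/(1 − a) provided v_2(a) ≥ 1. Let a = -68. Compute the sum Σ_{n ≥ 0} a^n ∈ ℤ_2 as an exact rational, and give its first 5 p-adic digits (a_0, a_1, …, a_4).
Σ a^n = 1/(1 − a) = 1/69;  first 5 digits = (1, 0, 1, 1, 0)

v_2(a) = 2 ≥ 1, so the series converges in ℤ_2 to 1/(1 − a) = 1/(1 − (-68)) = 1/69. Expand this rational in ℤ_2: compute digits iteratively via d_i = x_i mod 2, x_{i+1} = (x_i − d_i)/2. The first 5 digits are (1, 0, 1, 1, 0).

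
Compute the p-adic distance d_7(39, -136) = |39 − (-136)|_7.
d_7(39, -136) = 1/7

Step 1 — x − y = 39 − (-136) = 175. Step 2 — v_7(175) = 1 (factor: 175 = (7^1 · 25); the sign does not affect v_p). Step 3 — |x − y|_7 = 7^{-1} = 1/7.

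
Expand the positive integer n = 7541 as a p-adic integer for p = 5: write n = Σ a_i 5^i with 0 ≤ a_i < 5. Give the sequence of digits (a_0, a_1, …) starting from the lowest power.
(a_0, a_1, …) = (1, 3, 1, 0, 2, 2)

Repeated division by 5 gives the digits low-to-high: 7541 = 1 + 3·5^1 + 1·5^2 + 2·5^4 + 2·5^5. Digit sequence: (1, 3, 1, 0, 2, 2).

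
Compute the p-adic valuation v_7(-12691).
v_7(-12691) = 3

v_7(n) is the largest exponent k such that 7^k divides n. Factor out: -12691 = -7^3 · 37. (Sign doesn't affect v_p.) So v_7(-12691) = 3.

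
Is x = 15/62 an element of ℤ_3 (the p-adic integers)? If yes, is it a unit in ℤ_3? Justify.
x ∈ ℤ_3 but not a unit; v_3(x) = 1 > 0

ℤ_3 = {x ∈ ℚ_3 : v_3(x) ≥ 0} and ℤ_3^× = {x ∈ ℤ_3 : v_3(x) = 0}. Here v_3(15/62) = v_3(num) − v_3(den) = 1; compare against these criteria.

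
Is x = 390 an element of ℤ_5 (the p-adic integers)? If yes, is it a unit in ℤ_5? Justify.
x ∈ ℤ_5 but not a unit; v_5(x) = 1 > 0

ℤ_5 = {x ∈ ℚ_5 : v_5(x) ≥ 0} and ℤ_5^× = {x ∈ ℤ_5 : v_5(x) = 0}. Here v_5(390) = v_5(num) − v_5(den) = 1; compare against these criteria.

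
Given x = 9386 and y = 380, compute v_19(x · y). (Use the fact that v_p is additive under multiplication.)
v_19(3566680) = 3

v_p(x) = 2 (factor: 9386 = 19^2 · 26); v_p(y) = 1 (factor: 380 = 19^1 · 20). Additivity: v_p(xy) = v_p(x) + v_p(y) = 2 + 1 = 3. (Direct check: xy = 3566680 = 19^3 · (520).)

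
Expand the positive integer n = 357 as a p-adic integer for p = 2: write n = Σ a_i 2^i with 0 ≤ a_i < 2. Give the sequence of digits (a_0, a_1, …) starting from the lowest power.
(a_0, a_1, …) = (1, 0, 1, 0, 0, 1, 1, 0, 1)

Repeated division by 2 gives the digits low-to-high: 357 = 1 + 1·2^2 + 1·2^5 + 1·2^6 + 1·2^8. Digit sequence: (1, 0, 1, 0, 0, 1, 1, 0, 1).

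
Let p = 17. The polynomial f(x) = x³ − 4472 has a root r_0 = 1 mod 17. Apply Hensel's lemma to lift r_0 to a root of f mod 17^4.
r_3 = 74223 (mod 83521)

Hensel: r_{i+1} = r_i − f(r_i)/f′(r_i) mod 17^{i+2}, where f′(x) = 3x². Iterate:
  r_0 = 1 (mod 17)
  r_1 = 239 (mod 289)
  r_2 = 528 (mod 4913)
  r_3 = 74223 (mod 83521)
Final: r = 74223 with f(r) ≡ 0 mod 17^4.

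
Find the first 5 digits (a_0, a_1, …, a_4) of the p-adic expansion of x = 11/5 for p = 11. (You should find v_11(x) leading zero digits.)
(a_0, …, a_4) = (0, 9, 8, 8, 8)

v_11(11/5) = 1, so a_0 = ... = a_0 = 0. Factor out: x = 11^1 · u with u = 1/5 a unit in ℤ_11. Expand u iteratively via a_{v+i} = u_i mod 11, u_{i+1} = (u_i − a_{v+i})/11:
  u_0 = 1/5;  a_1 = 9;  u_1 = (u_0 − 9)/11 = -4/5
  u_1 = -4/5;  a_2 = 8;  u_2 = (u_1 − 8)/11 = -4/5
  u_2 = -4/5;  a_3 = 8;  u_3 = (u_2 − 8)/11 = -4/5
  u_3 = -4/5;  a_4 = 8;  u_4 = (u_3 − 8)/11 = -4/5
Digits: (0, 9, 8, 8, 8).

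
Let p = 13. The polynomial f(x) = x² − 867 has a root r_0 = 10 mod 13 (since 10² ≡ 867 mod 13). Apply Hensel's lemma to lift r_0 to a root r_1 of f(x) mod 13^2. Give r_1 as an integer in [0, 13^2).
r_1 = 23 (mod 169)

Hensel's recurrence: r_{i+1} = r_i − f(r_i)·(f′(r_i))^{-1} mod 13^{i+2}, with f′(x) = 2x. Iterate:
  r_0 = 10 (mod 13)
  r_1 = 23 (mod 169)
Final: r_1 = 23, and one checks f(r_1) ≡ 0 mod 13^2.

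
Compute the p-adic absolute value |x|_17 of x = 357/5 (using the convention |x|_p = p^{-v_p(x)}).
|357/5|_17 = 1/17

Step 1 — compute v_17(x) by factoring powers of 17 out of the numerator and denominator: v_17(357/5) = 1. Step 2 — apply |x|_p = p^{-v_p(x)} = 17^{-1} = 1/17.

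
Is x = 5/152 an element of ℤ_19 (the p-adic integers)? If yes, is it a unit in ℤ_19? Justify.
x ∉ ℤ_19 (v_19(x) = -1 < 0)

ℤ_19 = {x ∈ ℚ_19 : v_19(x) ≥ 0} and ℤ_19^× = {x ∈ ℤ_19 : v_19(x) = 0}. Here v_19(5/152) = v_19(num) − v_19(den) = -1; compare against these criteria.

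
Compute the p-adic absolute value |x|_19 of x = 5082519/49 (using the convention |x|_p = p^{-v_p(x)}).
|5082519/49|_19 = 1/130321

Step 1 — compute v_19(x) by factoring powers of 19 out of the numerator and denominator: v_19(5082519/49) = 4. Step 2 — apply |x|_p = p^{-v_p(x)} = 19^{-4} = 1/130321.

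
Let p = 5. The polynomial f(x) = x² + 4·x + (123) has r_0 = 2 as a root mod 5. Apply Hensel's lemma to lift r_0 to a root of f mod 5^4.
r_3 = 482 (mod 625)

Hensel: r_{i+1} = r_i − f(r_i)·(f′(r_i))^{-1} mod 5^{i+2}, f′(x) = 2x + 4. Iterate:
  r_0 = 2 (mod 5)
  r_1 = 7 (mod 25)
  r_2 = 107 (mod 125)
  r_3 = 482 (mod 625)
Final: r = 482 satisfies f(r) ≡ 0 mod 5^4.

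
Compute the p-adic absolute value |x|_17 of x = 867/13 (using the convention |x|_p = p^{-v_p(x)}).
|867/13|_17 = 1/289

Step 1 — compute v_17(x) by factoring powers of 17 out of the numerator and denominator: v_17(867/13) = 2. Step 2 — apply |x|_p = p^{-v_p(x)} = 17^{-2} = 1/289.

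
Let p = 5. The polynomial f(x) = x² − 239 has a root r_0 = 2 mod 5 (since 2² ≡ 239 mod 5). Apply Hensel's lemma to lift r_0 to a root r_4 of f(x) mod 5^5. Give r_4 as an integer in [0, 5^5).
r_4 = 3067 (mod 3125)

Hensel's recurrence: r_{i+1} = r_i − f(r_i)·(f′(r_i))^{-1} mod 5^{i+2}, with f′(x) = 2x. Iterate:
  r_0 = 2 (mod 5)
  r_1 = 17 (mod 25)
  r_2 = 67 (mod 125)
  r_3 = 567 (mod 625)
  r_4 = 3067 (mod 3125)
Final: r_4 = 3067, and one checks f(r_4) ≡ 0 mod 5^5.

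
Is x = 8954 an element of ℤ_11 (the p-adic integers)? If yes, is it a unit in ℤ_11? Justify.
x ∈ ℤ_11 but not a unit; v_11(x) = 2 > 0

ℤ_11 = {x ∈ ℚ_11 : v_11(x) ≥ 0} and ℤ_11^× = {x ∈ ℤ_11 : v_11(x) = 0}. Here v_11(8954) = v_11(num) − v_11(den) = 2; compare against these criteria.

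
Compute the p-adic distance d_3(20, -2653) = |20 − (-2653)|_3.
d_3(20, -2653) = 1/243

Step 1 — x − y = 20 − (-2653) = 2673. Step 2 — v_3(2673) = 5 (factor: 2673 = (3^5 · 11); the sign does not affect v_p). Step 3 — |x − y|_3 = 3^{-5} = 1/243.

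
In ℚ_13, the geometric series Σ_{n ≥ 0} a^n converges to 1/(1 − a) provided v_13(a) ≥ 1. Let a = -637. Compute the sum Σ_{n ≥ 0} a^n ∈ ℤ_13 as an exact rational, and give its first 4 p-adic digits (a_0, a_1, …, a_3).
Σ a^n = 1/(1 − a) = 1/638;  first 4 digits = (1, 3, 5, 3)

v_13(a) = 1 ≥ 1, so the series converges in ℤ_13 to 1/(1 − a) = 1/(1 − (-637)) = 1/638. Expand this rational in ℤ_13: compute digits iteratively via d_i = x_i mod 13, x_{i+1} = (x_i − d_i)/13. The first 4 digits are (1, 3, 5, 3).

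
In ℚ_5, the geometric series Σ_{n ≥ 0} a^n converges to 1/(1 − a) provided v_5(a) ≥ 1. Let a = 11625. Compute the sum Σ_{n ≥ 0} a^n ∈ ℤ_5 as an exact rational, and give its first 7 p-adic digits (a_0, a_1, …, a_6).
Σ a^n = 1/(1 − a) = -1/11624;  first 7 digits = (1, 0, 0, 3, 3, 3, 4)

v_5(a) = 3 ≥ 1, so the series converges in ℤ_5 to 1/(1 − a) = 1/(1 − 11625) = -1/11624. Expand this rational in ℤ_5: compute digits iteratively via d_i = x_i mod 5, x_{i+1} = (x_i − d_i)/5. The first 7 digits are (1, 0, 0, 3, 3, 3, 4).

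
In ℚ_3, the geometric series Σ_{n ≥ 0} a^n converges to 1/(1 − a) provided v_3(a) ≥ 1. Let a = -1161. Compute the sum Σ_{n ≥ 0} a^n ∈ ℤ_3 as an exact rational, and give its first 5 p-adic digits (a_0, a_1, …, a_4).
Σ a^n = 1/(1 − a) = 1/1162;  first 5 digits = (1, 0, 0, 2, 0)

v_3(a) = 3 ≥ 1, so the series converges in ℤ_3 to 1/(1 − a) = 1/(1 − (-1161)) = 1/1162. Expand this rational in ℤ_3: compute digits iteratively via d_i = x_i mod 3, x_{i+1} = (x_i − d_i)/3. The first 5 digits are (1, 0, 0, 2, 0).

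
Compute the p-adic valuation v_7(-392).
v_7(-392) = 2

v_7(n) is the largest exponent k such that 7^k divides n. Factor out: -392 = -7^2 · 8. (Sign doesn't affect v_p.) So v_7(-392) = 2.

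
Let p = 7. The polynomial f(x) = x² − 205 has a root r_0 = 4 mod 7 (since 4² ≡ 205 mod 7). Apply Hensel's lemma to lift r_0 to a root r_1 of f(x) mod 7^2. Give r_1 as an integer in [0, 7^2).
r_1 = 46 (mod 49)

Hensel's recurrence: r_{i+1} = r_i − f(r_i)·(f′(r_i))^{-1} mod 7^{i+2}, with f′(x) = 2x. Iterate:
  r_0 = 4 (mod 7)
  r_1 = 46 (mod 49)
Final: r_1 = 46, and one checks f(r_1) ≡ 0 mod 7^2.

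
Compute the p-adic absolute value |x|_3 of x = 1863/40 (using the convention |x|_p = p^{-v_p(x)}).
|1863/40|_3 = 1/81

Step 1 — compute v_3(x) by factoring powers of 3 out of the numerator and denominator: v_3(1863/40) = 4. Step 2 — apply |x|_p = p^{-v_p(x)} = 3^{-4} = 1/81.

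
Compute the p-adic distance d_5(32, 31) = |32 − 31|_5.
d_5(32, 31) = 1

Step 1 — x − y = 32 − 31 = 1. Step 2 — v_5(1) = 0 (factor: 1 = (5^0 · 1); the sign does not affect v_p). Step 3 — |x − y|_5 = 5^{0} = 1.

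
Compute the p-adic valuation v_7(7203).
v_7(7203) = 4

v_7(n) is the largest exponent k such that 7^k divides n. Factor out: 7203 = 7^4 · 3. (Sign doesn't affect v_p.) So v_7(7203) = 4.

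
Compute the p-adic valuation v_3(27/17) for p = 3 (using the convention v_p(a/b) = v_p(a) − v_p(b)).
v_3(27/17) = 3

Factor powers of 3 from the numerator and denominator of the reduced fraction: 27 = 3^3 · 1 and 17 = 3^0 · 17. Apply v_p(a/b) = v_p(a) − v_p(b): v_3(27/17) = 3 − 0 = 3.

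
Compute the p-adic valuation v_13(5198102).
v_13(5198102) = 5

v_13(n) is the largest exponent k such that 13^k divides n. Factor out: 5198102 = 13^5 · 14. (Sign doesn't affect v_p.) So v_13(5198102) = 5.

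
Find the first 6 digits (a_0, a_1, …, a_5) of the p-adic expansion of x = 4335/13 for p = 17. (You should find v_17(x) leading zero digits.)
(a_0, …, a_5) = (0, 0, 9, 10, 2, 9)

v_17(4335/13) = 2, so a_0 = ... = a_1 = 0. Factor out: x = 17^2 · u with u = 15/13 a unit in ℤ_17. Expand u iteratively via a_{v+i} = u_i mod 17, u_{i+1} = (u_i − a_{v+i})/17:
  u_0 = 15/13;  a_2 = 9;  u_1 = (u_0 − 9)/17 = -6/13
  u_1 = -6/13;  a_3 = 10;  u_2 = (u_1 − 10)/17 = -8/13
  u_2 = -8/13;  a_4 = 2;  u_3 = (u_2 − 2)/17 = -2/13
  u_3 = -2/13;  a_5 = 9;  u_4 = (u_3 − 9)/17 = -7/13
Digits: (0, 0, 9, 10, 2, 9).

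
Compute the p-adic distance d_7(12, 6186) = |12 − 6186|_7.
d_7(12, 6186) = 1/343

Step 1 — x − y = 12 − 6186 = -6174. Step 2 — v_7(-6174) = 3 (factor: -6174 = −(7^3 · 18); the sign does not affect v_p). Step 3 — |x − y|_7 = 7^{-3} = 1/343.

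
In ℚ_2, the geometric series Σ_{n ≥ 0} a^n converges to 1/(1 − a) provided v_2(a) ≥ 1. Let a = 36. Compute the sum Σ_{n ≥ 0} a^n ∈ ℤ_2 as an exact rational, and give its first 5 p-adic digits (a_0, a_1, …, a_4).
Σ a^n = 1/(1 − a) = -1/35;  first 5 digits = (1, 0, 1, 0, 1)

v_2(a) = 2 ≥ 1, so the series converges in ℤ_2 to 1/(1 − a) = 1/(1 − 36) = -1/35. Expand this rational in ℤ_2: compute digits iteratively via d_i = x_i mod 2, x_{i+1} = (x_i − d_i)/2. The first 5 digits are (1, 0, 1, 0, 1).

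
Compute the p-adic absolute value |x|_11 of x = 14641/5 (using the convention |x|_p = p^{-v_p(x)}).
|14641/5|_11 = 1/14641

Step 1 — compute v_11(x) by factoring powers of 11 out of the numerator and denominator: v_11(14641/5) = 4. Step 2 — apply |x|_p = p^{-v_p(x)} = 11^{-4} = 1/14641.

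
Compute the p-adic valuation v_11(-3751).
v_11(-3751) = 2

v_11(n) is the largest exponent k such that 11^k divides n. Factor out: -3751 = -11^2 · 31. (Sign doesn't affect v_p.) So v_11(-3751) = 2.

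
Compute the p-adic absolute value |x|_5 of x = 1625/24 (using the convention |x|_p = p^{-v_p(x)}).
|1625/24|_5 = 1/125

Step 1 — compute v_5(x) by factoring powers of 5 out of the numerator and denominator: v_5(1625/24) = 3. Step 2 — apply |x|_p = p^{-v_p(x)} = 5^{-3} = 1/125.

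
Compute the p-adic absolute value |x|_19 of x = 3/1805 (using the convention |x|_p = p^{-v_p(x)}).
|3/1805|_19 = 361

Step 1 — compute v_19(x) by factoring powers of 19 out of the numerator and denominator: v_19(3/1805) = -2. Step 2 — apply |x|_p = p^{-v_p(x)} = 19^{2} = 361.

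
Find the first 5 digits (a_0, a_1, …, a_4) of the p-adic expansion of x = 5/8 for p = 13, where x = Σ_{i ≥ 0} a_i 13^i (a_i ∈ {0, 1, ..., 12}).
(a_0, …, a_4) = (12, 4, 11, 4, 11)

v_13(5/8) = 0 (numerator and denominator both coprime to 13), so x ∈ ℤ_13^×. Compute digits iteratively via a_i = x_i mod 13, x_{i+1} = (x_i − a_i)/13, with x_0 = x:
  x_0 = 5/8;  a_0 = 12;  x_1 = (x_0 − 12)/13 = -7/8
  x_1 = -7/8;  a_1 = 4;  x_2 = (x_1 − 4)/13 = -3/8
  x_2 = -3/8;  a_2 = 11;  x_3 = (x_2 − 11)/13 = -7/8
  x_3 = -7/8;  a_3 = 4;  x_4 = (x_3 − 4)/13 = -3/8
  x_4 = -3/8;  a_4 = 11;  x_5 = (x_4 − 11)/13 = -7/8
Digits: (12, 4, 11, 4, 11).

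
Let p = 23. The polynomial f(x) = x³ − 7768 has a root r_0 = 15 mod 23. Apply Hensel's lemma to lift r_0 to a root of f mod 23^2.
r_1 = 498 (mod 529)

Hensel: r_{i+1} = r_i − f(r_i)/f′(r_i) mod 23^{i+2}, where f′(x) = 3x². Iterate:
  r_0 = 15 (mod 23)
  r_1 = 498 (mod 529)
Final: r = 498 with f(r) ≡ 0 mod 23^2.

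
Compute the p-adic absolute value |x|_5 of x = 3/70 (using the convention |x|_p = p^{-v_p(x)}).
|3/70|_5 = 5

Step 1 — compute v_5(x) by factoring powers of 5 out of the numerator and denominator: v_5(3/70) = -1. Step 2 — apply |x|_p = p^{-v_p(x)} = 5^{1} = 5.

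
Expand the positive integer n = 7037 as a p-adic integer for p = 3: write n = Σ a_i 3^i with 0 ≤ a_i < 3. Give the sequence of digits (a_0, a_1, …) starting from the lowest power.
(a_0, a_1, …) = (2, 2, 1, 2, 2, 1, 0, 0, 1)

Repeated division by 3 gives the digits low-to-high: 7037 = 2 + 2·3^1 + 1·3^2 + 2·3^3 + 2·3^4 + 1·3^5 + 1·3^8. Digit sequence: (2, 2, 1, 2, 2, 1, 0, 0, 1).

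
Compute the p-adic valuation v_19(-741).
v_19(-741) = 1

v_19(n) is the largest exponent k such that 19^k divides n. Factor out: -741 = -19^1 · 39. (Sign doesn't affect v_p.) So v_19(-741) = 1.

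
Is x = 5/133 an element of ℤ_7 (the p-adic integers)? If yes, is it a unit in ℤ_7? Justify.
x ∉ ℤ_7 (v_7(x) = -1 < 0)

ℤ_7 = {x ∈ ℚ_7 : v_7(x) ≥ 0} and ℤ_7^× = {x ∈ ℤ_7 : v_7(x) = 0}. Here v_7(5/133) = v_7(num) − v_7(den) = -1; compare against these criteria.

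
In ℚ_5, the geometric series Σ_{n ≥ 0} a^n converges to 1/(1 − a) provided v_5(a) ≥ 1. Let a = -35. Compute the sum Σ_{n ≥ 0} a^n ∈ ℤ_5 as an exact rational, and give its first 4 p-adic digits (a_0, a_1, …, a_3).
Σ a^n = 1/(1 − a) = 1/36;  first 4 digits = (1, 3, 2, 1)

v_5(a) = 1 ≥ 1, so the series converges in ℤ_5 to 1/(1 − a) = 1/(1 − (-35)) = 1/36. Expand this rational in ℤ_5: compute digits iteratively via d_i = x_i mod 5, x_{i+1} = (x_i − d_i)/5. The first 4 digits are (1, 3, 2, 1).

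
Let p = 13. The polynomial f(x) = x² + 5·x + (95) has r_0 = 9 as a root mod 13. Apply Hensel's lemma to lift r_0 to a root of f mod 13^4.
r_3 = 20757 (mod 28561)

Hensel: r_{i+1} = r_i − f(r_i)·(f′(r_i))^{-1} mod 13^{i+2}, f′(x) = 2x + 5. Iterate:
  r_0 = 9 (mod 13)
  r_1 = 139 (mod 169)
  r_2 = 984 (mod 2197)
  r_3 = 20757 (mod 28561)
Final: r = 20757 satisfies f(r) ≡ 0 mod 13^4.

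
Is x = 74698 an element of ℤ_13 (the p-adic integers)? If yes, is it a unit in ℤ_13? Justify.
x ∈ ℤ_13 but not a unit; v_13(x) = 3 > 0

ℤ_13 = {x ∈ ℚ_13 : v_13(x) ≥ 0} and ℤ_13^× = {x ∈ ℤ_13 : v_13(x) = 0}. Here v_13(74698) = v_13(num) − v_13(den) = 3; compare against these criteria.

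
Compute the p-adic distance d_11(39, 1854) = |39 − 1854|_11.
d_11(39, 1854) = 1/121

Step 1 — x − y = 39 − 1854 = -1815. Step 2 — v_11(-1815) = 2 (factor: -1815 = −(11^2 · 15); the sign does not affect v_p). Step 3 — |x − y|_11 = 11^{-2} = 1/121.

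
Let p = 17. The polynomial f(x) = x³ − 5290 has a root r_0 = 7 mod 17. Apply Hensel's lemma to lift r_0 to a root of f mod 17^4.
r_3 = 20713 (mod 83521)

Hensel: r_{i+1} = r_i − f(r_i)/f′(r_i) mod 17^{i+2}, where f′(x) = 3x². Iterate:
  r_0 = 7 (mod 17)
  r_1 = 194 (mod 289)
  r_2 = 1061 (mod 4913)
  r_3 = 20713 (mod 83521)
Final: r = 20713 with f(r) ≡ 0 mod 17^4.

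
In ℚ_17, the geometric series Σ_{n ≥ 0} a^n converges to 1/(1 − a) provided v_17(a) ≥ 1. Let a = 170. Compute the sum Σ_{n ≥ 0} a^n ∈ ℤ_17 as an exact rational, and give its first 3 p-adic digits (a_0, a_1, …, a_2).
Σ a^n = 1/(1 − a) = -1/169;  first 3 digits = (1, 10, 15)

v_17(a) = 1 ≥ 1, so the series converges in ℤ_17 to 1/(1 − a) = 1/(1 − 170) = -1/169. Expand this rational in ℤ_17: compute digits iteratively via d_i = x_i mod 17, x_{i+1} = (x_i − d_i)/17. The first 3 digits are (1, 10, 15).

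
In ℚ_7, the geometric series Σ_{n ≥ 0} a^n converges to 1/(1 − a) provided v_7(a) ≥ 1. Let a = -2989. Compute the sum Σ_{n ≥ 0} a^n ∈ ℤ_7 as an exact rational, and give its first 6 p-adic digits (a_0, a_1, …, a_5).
Σ a^n = 1/(1 − a) = 1/2990;  first 6 digits = (1, 0, 2, 5, 2, 6)

v_7(a) = 2 ≥ 1, so the series converges in ℤ_7 to 1/(1 − a) = 1/(1 − (-2989)) = 1/2990. Expand this rational in ℤ_7: compute digits iteratively via d_i = x_i mod 7, x_{i+1} = (x_i − d_i)/7. The first 6 digits are (1, 0, 2, 5, 2, 6).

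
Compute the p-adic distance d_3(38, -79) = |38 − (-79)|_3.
d_3(38, -79) = 1/9

Step 1 — x − y = 38 − (-79) = 117. Step 2 — v_3(117) = 2 (factor: 117 = (3^2 · 13); the sign does not affect v_p). Step 3 — |x − y|_3 = 3^{-2} = 1/9.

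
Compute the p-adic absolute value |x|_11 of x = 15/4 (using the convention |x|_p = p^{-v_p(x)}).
|15/4|_11 = 1

Step 1 — compute v_11(x) by factoring powers of 11 out of the numerator and denominator: v_11(15/4) = 0. Step 2 — apply |x|_p = p^{-v_p(x)} = 11^{0} = 1.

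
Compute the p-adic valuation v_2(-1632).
v_2(-1632) = 5

v_2(n) is the largest exponent k such that 2^k divides n. Factor out: -1632 = -2^5 · 51. (Sign doesn't affect v_p.) So v_2(-1632) = 5.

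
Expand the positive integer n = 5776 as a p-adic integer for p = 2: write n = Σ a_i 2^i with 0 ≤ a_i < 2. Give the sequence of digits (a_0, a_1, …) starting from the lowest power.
(a_0, a_1, …) = (0, 0, 0, 0, 1, 0, 0, 1, 0, 1, 1, 0, 1)

Repeated division by 2 gives the digits low-to-high: 5776 = 1·2^4 + 1·2^7 + 1·2^9 + 1·2^10 + 1·2^12. Digit sequence: (0, 0, 0, 0, 1, 0, 0, 1, 0, 1, 1, 0, 1).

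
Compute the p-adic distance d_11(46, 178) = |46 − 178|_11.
d_11(46, 178) = 1/11

Step 1 — x − y = 46 − 178 = -132. Step 2 — v_11(-132) = 1 (factor: -132 = −(11^1 · 12); the sign does not affect v_p). Step 3 — |x − y|_11 = 11^{-1} = 1/11.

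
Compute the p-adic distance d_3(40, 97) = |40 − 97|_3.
d_3(40, 97) = 1/3

Step 1 — x − y = 40 − 97 = -57. Step 2 — v_3(-57) = 1 (factor: -57 = −(3^1 · 19); the sign does not affect v_p). Step 3 — |x − y|_3 = 3^{-1} = 1/3.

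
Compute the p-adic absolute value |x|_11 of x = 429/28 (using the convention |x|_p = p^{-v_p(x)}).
|429/28|_11 = 1/11

Step 1 — compute v_11(x) by factoring powers of 11 out of the numerator and denominator: v_11(429/28) = 1. Step 2 — apply |x|_p = p^{-v_p(x)} = 11^{-1} = 1/11.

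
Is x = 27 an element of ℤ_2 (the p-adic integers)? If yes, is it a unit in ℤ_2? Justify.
x ∈ ℤ_2^× (unit); v_2(x) = 0

ℤ_2 = {x ∈ ℚ_2 : v_2(x) ≥ 0} and ℤ_2^× = {x ∈ ℤ_2 : v_2(x) = 0}. Here v_2(27) = v_2(num) − v_2(den) = 0; compare against these criteria.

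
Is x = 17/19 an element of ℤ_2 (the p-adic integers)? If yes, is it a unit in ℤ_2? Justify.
x ∈ ℤ_2^× (unit); v_2(x) = 0

ℤ_2 = {x ∈ ℚ_2 : v_2(x) ≥ 0} and ℤ_2^× = {x ∈ ℤ_2 : v_2(x) = 0}. Here v_2(17/19) = v_2(num) − v_2(den) = 0; compare against these criteria.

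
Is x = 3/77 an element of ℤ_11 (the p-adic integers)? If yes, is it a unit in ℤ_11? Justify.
x ∉ ℤ_11 (v_11(x) = -1 < 0)

ℤ_11 = {x ∈ ℚ_11 : v_11(x) ≥ 0} and ℤ_11^× = {x ∈ ℤ_11 : v_11(x) = 0}. Here v_11(3/77) = v_11(num) − v_11(den) = -1; compare against these criteria.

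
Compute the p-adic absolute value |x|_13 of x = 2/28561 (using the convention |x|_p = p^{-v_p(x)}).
|2/28561|_13 = 28561

Step 1 — compute v_13(x) by factoring powers of 13 out of the numerator and denominator: v_13(2/28561) = -4. Step 2 — apply |x|_p = p^{-v_p(x)} = 13^{4} = 28561.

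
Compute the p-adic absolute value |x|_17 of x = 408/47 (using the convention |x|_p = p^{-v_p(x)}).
|408/47|_17 = 1/17

Step 1 — compute v_17(x) by factoring powers of 17 out of the numerator and denominator: v_17(408/47) = 1. Step 2 — apply |x|_p = p^{-v_p(x)} = 17^{-1} = 1/17.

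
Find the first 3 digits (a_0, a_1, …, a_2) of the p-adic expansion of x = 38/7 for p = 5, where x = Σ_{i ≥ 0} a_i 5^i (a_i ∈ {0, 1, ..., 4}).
(a_0, …, a_2) = (4, 1, 2)

v_5(38/7) = 0 (numerator and denominator both coprime to 5), so x ∈ ℤ_5^×. Compute digits iteratively via a_i = x_i mod 5, x_{i+1} = (x_i − a_i)/5, with x_0 = x:
  x_0 = 38/7;  a_0 = 4;  x_1 = (x_0 − 4)/5 = 2/7
  x_1 = 2/7;  a_1 = 1;  x_2 = (x_1 − 1)/5 = -1/7
  x_2 = -1/7;  a_2 = 2;  x_3 = (x_2 − 2)/5 = -3/7
Digits: (4, 1, 2).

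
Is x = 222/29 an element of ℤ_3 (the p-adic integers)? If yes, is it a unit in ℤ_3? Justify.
x ∈ ℤ_3 but not a unit; v_3(x) = 1 > 0

ℤ_3 = {x ∈ ℚ_3 : v_3(x) ≥ 0} and ℤ_3^× = {x ∈ ℤ_3 : v_3(x) = 0}. Here v_3(222/29) = v_3(num) − v_3(den) = 1; compare against these criteria.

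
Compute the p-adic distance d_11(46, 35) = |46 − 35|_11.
d_11(46, 35) = 1/11

Step 1 — x − y = 46 − 35 = 11. Step 2 — v_11(11) = 1 (factor: 11 = (11^1 · 1); the sign does not affect v_p). Step 3 — |x − y|_11 = 11^{-1} = 1/11.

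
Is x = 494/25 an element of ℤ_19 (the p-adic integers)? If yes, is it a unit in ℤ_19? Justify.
x ∈ ℤ_19 but not a unit; v_19(x) = 1 > 0

ℤ_19 = {x ∈ ℚ_19 : v_19(x) ≥ 0} and ℤ_19^× = {x ∈ ℤ_19 : v_19(x) = 0}. Here v_19(494/25) = v_19(num) − v_19(den) = 1; compare against these criteria.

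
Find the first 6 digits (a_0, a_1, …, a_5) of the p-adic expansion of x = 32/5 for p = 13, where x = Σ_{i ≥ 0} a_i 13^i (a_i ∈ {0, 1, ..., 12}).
(a_0, …, a_5) = (9, 5, 10, 7, 2, 5)

v_13(32/5) = 0 (numerator and denominator both coprime to 13), so x ∈ ℤ_13^×. Compute digits iteratively via a_i = x_i mod 13, x_{i+1} = (x_i − a_i)/13, with x_0 = x:
  x_0 = 32/5;  a_0 = 9;  x_1 = (x_0 − 9)/13 = -1/5
  x_1 = -1/5;  a_1 = 5;  x_2 = (x_1 − 5)/13 = -2/5
  x_2 = -2/5;  a_2 = 10;  x_3 = (x_2 − 10)/13 = -4/5
  x_3 = -4/5;  a_3 = 7;  x_4 = (x_3 − 7)/13 = -3/5
  x_4 = -3/5;  a_4 = 2;  x_5 = (x_4 − 2)/13 = -1/5
  x_5 = -1/5;  a_5 = 5;  x_6 = (x_5 − 5)/13 = -2/5
Digits: (9, 5, 10, 7, 2, 5).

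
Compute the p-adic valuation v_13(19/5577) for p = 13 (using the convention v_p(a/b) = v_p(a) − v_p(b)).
v_13(19/5577) = -2

Factor powers of 13 from the numerator and denominator of the reduced fraction: 19 = 13^0 · 19 and 5577 = 13^2 · 33. Apply v_p(a/b) = v_p(a) − v_p(b): v_13(19/5577) = 0 − 2 = -2.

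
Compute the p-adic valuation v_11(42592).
v_11(42592) = 3

v_11(n) is the largest exponent k such that 11^k divides n. Factor out: 42592 = 11^3 · 32. (Sign doesn't affect v_p.) So v_11(42592) = 3.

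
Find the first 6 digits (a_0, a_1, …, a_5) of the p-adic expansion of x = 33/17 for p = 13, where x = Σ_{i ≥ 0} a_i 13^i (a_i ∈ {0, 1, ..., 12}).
(a_0, …, a_5) = (5, 12, 9, 0, 3, 12)

v_13(33/17) = 0 (numerator and denominator both coprime to 13), so x ∈ ℤ_13^×. Compute digits iteratively via a_i = x_i mod 13, x_{i+1} = (x_i − a_i)/13, with x_0 = x:
  x_0 = 33/17;  a_0 = 5;  x_1 = (x_0 − 5)/13 = -4/17
  x_1 = -4/17;  a_1 = 12;  x_2 = (x_1 − 12)/13 = -16/17
  x_2 = -16/17;  a_2 = 9;  x_3 = (x_2 − 9)/13 = -13/17
  x_3 = -13/17;  a_3 = 0;  x_4 = (x_3 − 0)/13 = -1/17
  x_4 = -1/17;  a_4 = 3;  x_5 = (x_4 − 3)/13 = -4/17
  x_5 = -4/17;  a_5 = 12;  x_6 = (x_5 − 12)/13 = -16/17
Digits: (5, 12, 9, 0, 3, 12).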